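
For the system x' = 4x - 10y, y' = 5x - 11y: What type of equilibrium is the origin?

A = [[4,-10],[5,-11]]; det(A-λI) = λ^2 + 7λ + 6.
λ = -6, -1: both negative.

stable node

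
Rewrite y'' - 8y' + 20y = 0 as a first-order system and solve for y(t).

Let x_1 = y, x_2 = y'. Then x_1' = x_2 and x_2' = -20x_1 + 8x_2.
A = [[0,1],[-20,8]]; det(A-λI) = λ^2 - 8λ + 20.
Eigenvalues λ = 4 ± 2i.

y(t) = C_1e^(4t)cos(2t) + C_2e^(4t)sin(2t)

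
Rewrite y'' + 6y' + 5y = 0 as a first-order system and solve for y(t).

Let x_1 = y, x_2 = y'. Then x_1' = x_2 and x_2' = -5x_1 - 6x_2.
A = [[0,1],[-5,-6]]; det(A-λI) = λ^2 + 6λ + 5.
Eigenvalues λ = -1, -5 with eigenvectors (1,-1), (1,-5).

y(t) = K_1e^(-t) + K_2e^(-5t)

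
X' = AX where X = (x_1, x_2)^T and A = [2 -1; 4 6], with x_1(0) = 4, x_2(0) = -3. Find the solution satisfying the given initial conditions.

Coefficient matrix A = [[2, -1], [4, 6]].
Characteristic polynomial det(A - λI) = λ^2 - 8λ + 16 = 0.
Single eigenvalue λ = 4 with algebraic multiplicity 2.
Eigenvector v = (1,-2); generalized eigenvector w with (A-λI)w=v is (1,-3).
General solution: e^(4t)[K_1·v + K_2·(t·v + w)].
Applying x_1(0)=4, x_2(0)=-3 gives K_1=9, K_2=-5.

x_1(t) = -5te^(4t) + 4e^(4t), x_2(t) = 10te^(4t) - 3e^(4t)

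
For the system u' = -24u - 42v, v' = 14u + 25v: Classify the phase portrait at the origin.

saddle

A = [[-24,-42],[14,25]]; det(A-λI) = λ^2 - λ - 12.
λ = 4, -3: opposite signs.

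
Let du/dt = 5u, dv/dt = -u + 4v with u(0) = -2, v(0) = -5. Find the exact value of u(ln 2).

A = [[5,0],[-1,4]]; eigenvalues λ = 5, 4.
Eigenvectors: (-1,1) for λ=5, (0,-1) for λ=4.
From the initial condition, c_1 = 2, c_2 = 7.
u(ln 2) = (2)(2^5)(-1) + (7)(2^4)(0) = -64.

-64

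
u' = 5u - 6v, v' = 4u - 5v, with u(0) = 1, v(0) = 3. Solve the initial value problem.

Coefficient matrix A = [[5, -6], [4, -5]].
Characteristic polynomial det(A - λI) = λ^2 - 1 = 0.
Eigenvalues λ = -1, 1.
For λ=-1: (A-λI) row 1 is [6, -6], so an eigenvector is (-1, -1).
For λ=1: (A-λI) row 1 is [4, -6], so an eigenvector is (3, 2).
General solution: K_1e^(-t)(-1,-1) + K_2e^(t)(3,2).
Applying u(0)=1, v(0)=3 gives K_1=-7, K_2=-2.

u(t) = -6e^(t) + 7e^(-t), v(t) = -4e^(t) + 7e^(-t)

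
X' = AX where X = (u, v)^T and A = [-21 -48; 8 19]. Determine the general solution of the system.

Coefficient matrix A = [[-21, -48], [8, 19]].
Characteristic polynomial det(A - λI) = λ^2 + 2λ - 15 = 0.
Eigenvalues λ = -5, 3.
For λ=-5: (A-λI) row 1 is [-16, -48], so an eigenvector is (-3, 1).
For λ=3: (A-λI) row 1 is [-24, -48], so an eigenvector is (-2, 1).
General solution: C_1e^(-5t)(-3,1) + C_2e^(3t)(-2,1).

u(t) = -3C_1e^(-5t) - 2C_2e^(3t), v(t) = C_1e^(-5t) + C_2e^(3t)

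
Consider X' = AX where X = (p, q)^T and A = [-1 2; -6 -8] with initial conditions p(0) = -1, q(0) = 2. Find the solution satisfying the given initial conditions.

p(t) = -e^(-5t), q(t) = 2e^(-5t)

Coefficient matrix A = [[-1, 2], [-6, -8]].
Characteristic polynomial det(A - λI) = λ^2 + 9λ + 20 = 0.
Eigenvalues λ = -4, -5.
For λ=-4: (A-λI) row 1 is [3, 2], so an eigenvector is (2, -3).
For λ=-5: (A-λI) row 1 is [4, 2], so an eigenvector is (-1, 2).
General solution: K_1e^(-4t)(2,-3) + K_2e^(-5t)(-1,2).
Applying p(0)=-1, q(0)=2 gives K_1=0, K_2=1.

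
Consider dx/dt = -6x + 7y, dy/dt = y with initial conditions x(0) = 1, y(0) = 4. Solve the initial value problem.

Coefficient matrix A = [[-6, 7], [0, 1]].
Characteristic polynomial det(A - λI) = λ^2 + 5λ - 6 = 0.
Eigenvalues λ = 1, -6.
For λ=1: (A-λI) row 1 is [-7, 7], so an eigenvector is (-1, -1).
For λ=-6: (A-λI) row 1 is [0, 7], so an eigenvector is (1, 0).
General solution: K_1e^(t)(-1,-1) + K_2e^(-6t)(1,0).
Applying x(0)=1, y(0)=4 gives K_1=-4, K_2=-3.

x(t) = 4e^(t) - 3e^(-6t), y(t) = 4e^(t)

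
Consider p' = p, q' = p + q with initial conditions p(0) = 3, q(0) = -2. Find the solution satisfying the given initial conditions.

p(t) = 3e^(t), q(t) = 3te^(t) - 2e^(t)

Coefficient matrix A = [[1, 0], [1, 1]].
Characteristic polynomial det(A - λI) = λ^2 - 2λ + 1 = 0.
Single eigenvalue λ = 1 with algebraic multiplicity 2.
Eigenvector v = (0,1); generalized eigenvector w with (A-λI)w=v is (1,-1).
General solution: e^(t)[c_1·v + c_2·(t·v + w)].
Applying p(0)=3, q(0)=-2 gives c_1=1, c_2=3.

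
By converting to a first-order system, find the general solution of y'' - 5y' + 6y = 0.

Let x_1 = y, x_2 = y'. Then x_1' = x_2 and x_2' = -6x_1 + 5x_2.
A = [[0,1],[-6,5]]; det(A-λI) = λ^2 - 5λ + 6.
Eigenvalues λ = 3, 2 with eigenvectors (1,3), (1,2).

y(t) = K_1e^(3t) + K_2e^(2t)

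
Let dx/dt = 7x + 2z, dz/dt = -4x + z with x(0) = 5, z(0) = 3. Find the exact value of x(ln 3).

A = [[7,2],[-4,1]]; eigenvalues λ = 5, 3.
Eigenvectors: (-1,1) for λ=5, (1,-2) for λ=3.
From the initial condition, c_1 = -13, c_2 = -8.
x(ln 3) = (-13)(3^5)(-1) + (-8)(3^3)(1) = 2943.

2943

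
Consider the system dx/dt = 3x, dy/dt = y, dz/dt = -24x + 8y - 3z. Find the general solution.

Coefficient matrix A = [[3, 0, 0], [0, 1, 0], [-24, 8, -3]].
det(A - λI) = 0 gives eigenvalues λ = 3, 1, -3.
For λ=3: eigenvector (1,0,-4).
For λ=1: eigenvector (0,1,2).
For λ=-3: eigenvector (0,0,1).
General solution: c_1e^(3t)(1,0,-4) + c_2e^(t)(0,1,2) + c_3e^(-3t)(0,0,1).

x(t) = c_1e^(3t), y(t) = c_2e^(t), z(t) = -4c_1e^(3t) + 2c_2e^(t) + c_3e^(-3t)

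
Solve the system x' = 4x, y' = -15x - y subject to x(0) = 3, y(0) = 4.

Coefficient matrix A = [[4, 0], [-15, -1]].
Characteristic polynomial det(A - λI) = λ^2 - 3λ - 4 = 0.
Eigenvalues λ = 4, -1.
For λ=4: (A-λI) row 2 is [-15, -5], so an eigenvector is (-1, 3).
For λ=-1: (A-λI) row 1 is [5, 0], so an eigenvector is (0, -1).
General solution: C_1e^(4t)(-1,3) + C_2e^(-t)(0,-1).
Applying x(0)=3, y(0)=4 gives C_1=-3, C_2=-13.

x(t) = 3e^(4t), y(t) = -9e^(4t) + 13e^(-t)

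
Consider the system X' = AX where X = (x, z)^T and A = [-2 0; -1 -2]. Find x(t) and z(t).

Coefficient matrix A = [[-2, 0], [-1, -2]].
Characteristic polynomial det(A - λI) = λ^2 + 4λ + 4 = 0.
Single eigenvalue λ = -2 with algebraic multiplicity 2.
Eigenvector v = (0,1); generalized eigenvector w with (A-λI)w=v is (-1,2).
General solution: e^(-2t)[C_1·v + C_2·(t·v + w)].

x(t) = -C_2e^(-2t), z(t) = C_1e^(-2t) + C_2te^(-2t) + 2C_2e^(-2t)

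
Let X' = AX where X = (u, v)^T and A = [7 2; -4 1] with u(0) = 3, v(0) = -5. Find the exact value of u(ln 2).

A = [[7,2],[-4,1]]; eigenvalues λ = 5, 3.
Eigenvectors: (-1,1) for λ=5, (-1,2) for λ=3.
From the initial condition, c_1 = -1, c_2 = -2.
u(ln 2) = (-1)(2^5)(-1) + (-2)(2^3)(-1) = 48.

48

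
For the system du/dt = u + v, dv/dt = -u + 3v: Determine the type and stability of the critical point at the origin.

A = [[1,1],[-1,3]]; det(A-λI) = λ^2 - 4λ + 4.
repeated λ = 2 with a single eigenvector.

unstable improper node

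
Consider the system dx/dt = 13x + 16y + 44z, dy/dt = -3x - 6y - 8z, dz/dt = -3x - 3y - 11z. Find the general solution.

x(t) = -4C_1e^(-2t) - 5C_2e^(t) - C_3e^(-3t), y(t) = C_1e^(-2t) + C_2e^(t) + C_3e^(-3t), z(t) = C_1e^(-2t) + C_2e^(t)

Coefficient matrix A = [[13, 16, 44], [-3, -6, -8], [-3, -3, -11]].
det(A - λI) = 0 gives eigenvalues λ = -2, 1, -3.
For λ=-2: eigenvector (-4,1,1).
For λ=1: eigenvector (-5,1,1).
For λ=-3: eigenvector (-1,1,0).
General solution: C_1e^(-2t)(-4,1,1) + C_2e^(t)(-5,1,1) + C_3e^(-3t)(-1,1,0).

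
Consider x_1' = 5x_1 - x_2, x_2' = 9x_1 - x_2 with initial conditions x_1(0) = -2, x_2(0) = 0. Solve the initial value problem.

x_1(t) = -6te^(2t) - 2e^(2t), x_2(t) = -18te^(2t)

Coefficient matrix A = [[5, -1], [9, -1]].
Characteristic polynomial det(A - λI) = λ^2 - 4λ + 4 = 0.
Single eigenvalue λ = 2 with algebraic multiplicity 2.
Eigenvector v = (1,3); generalized eigenvector w with (A-λI)w=v is (0,-1).
General solution: e^(2t)[C_1·v + C_2·(t·v + w)].
Applying x_1(0)=-2, x_2(0)=0 gives C_1=-2, C_2=-6.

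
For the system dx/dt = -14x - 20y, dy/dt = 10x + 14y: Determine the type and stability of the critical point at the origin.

center

A = [[-14,-20],[10,14]]; det(A-λI) = λ^2 + 4.
λ = 0 ± 2i: zero real part.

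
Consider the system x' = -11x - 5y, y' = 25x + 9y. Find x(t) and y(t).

Coefficient matrix A = [[-11, -5], [25, 9]].
Characteristic polynomial det(A - λI) = λ^2 + 2λ + 26 = 0.
Eigenvalues λ = -1 ± 5i (complex conjugate pair).
For λ=-1+5i: an eigenvector is (-1,2) - i(0,-1) = (-1, 2 + i).
A real fundamental pair from Re and Im of e^((-1+5i)t)v: X_1 = e^(-t)(cos(5t)·(-1,2) + sin(5t)·(0,-1)), X_2 = e^(-t)(sin(5t)·(-1,2) - cos(5t)·(0,-1)).
General solution: K_1X_1 + K_2X_2.

x(t) = -K_1e^(-t)cos(5t) - K_2e^(-t)sin(5t), y(t) = -K_1e^(-t)sin(5t) + 2K_1e^(-t)cos(5t) + 2K_2e^(-t)sin(5t) + K_2e^(-t)cos(5t)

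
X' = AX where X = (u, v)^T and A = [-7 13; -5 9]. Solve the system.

u(t) = 2K_1e^(t)sin(t) + 3K_1e^(t)cos(t) + 3K_2e^(t)sin(t) - 2K_2e^(t)cos(t), v(t) = K_1e^(t)sin(t) + 2K_1e^(t)cos(t) + 2K_2e^(t)sin(t) - K_2e^(t)cos(t)

Coefficient matrix A = [[-7, 13], [-5, 9]].
Characteristic polynomial det(A - λI) = λ^2 - 2λ + 2 = 0.
Eigenvalues λ = 1 ± i (complex conjugate pair).
For λ=1+i: an eigenvector is (3,2) - i(2,1) = (3 - 2i, 2 - i).
A real fundamental pair from Re and Im of e^((1+i)t)v: X_1 = e^(t)(cos(t)·(3,2) + sin(t)·(2,1)), X_2 = e^(t)(sin(t)·(3,2) - cos(t)·(2,1)).
General solution: K_1X_1 + K_2X_2.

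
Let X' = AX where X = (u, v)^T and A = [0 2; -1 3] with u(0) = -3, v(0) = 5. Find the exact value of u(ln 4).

144

A = [[0,2],[-1,3]]; eigenvalues λ = 2, 1.
Eigenvectors: (1,1) for λ=2, (-2,-1) for λ=1.
From the initial condition, c_1 = 13, c_2 = 8.
u(ln 4) = (13)(4^2)(1) + (8)(4^1)(-2) = 144.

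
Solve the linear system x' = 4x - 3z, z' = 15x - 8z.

Coefficient matrix A = [[4, -3], [15, -8]].
Characteristic polynomial det(A - λI) = λ^2 + 4λ + 13 = 0.
Eigenvalues λ = -2 ± 3i (complex conjugate pair).
For λ=-2+3i: an eigenvector is (0,-1) - i(1,2) = (0 - i, -1 - 2i).
A real fundamental pair from Re and Im of e^((-2+3i)t)v: X_1 = e^(-2t)(cos(3t)·(0,-1) + sin(3t)·(1,2)), X_2 = e^(-2t)(sin(3t)·(0,-1) - cos(3t)·(1,2)).
General solution: K_1X_1 + K_2X_2.

x(t) = K_1e^(-2t)sin(3t) - K_2e^(-2t)cos(3t), z(t) = 2K_1e^(-2t)sin(3t) - K_1e^(-2t)cos(3t) - K_2e^(-2t)sin(3t) - 2K_2e^(-2t)cos(3t)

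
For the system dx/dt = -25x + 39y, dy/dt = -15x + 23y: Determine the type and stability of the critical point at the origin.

A = [[-25,39],[-15,23]]; det(A-λI) = λ^2 + 2λ + 10.
λ = -1 ± 3i: negative real part.

stable spiral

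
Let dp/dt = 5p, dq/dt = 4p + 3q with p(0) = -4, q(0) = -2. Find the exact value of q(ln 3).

-1782

A = [[5,0],[4,3]]; eigenvalues λ = 3, 5.
Eigenvectors: (0,1) for λ=3, (-1,-2) for λ=5.
From the initial condition, c_1 = 6, c_2 = 4.
q(ln 3) = (6)(3^3)(1) + (4)(3^5)(-2) = -1782.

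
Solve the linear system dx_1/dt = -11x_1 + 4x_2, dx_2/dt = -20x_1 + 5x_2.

x_1(t) = c_1e^(-3t)sin(4t) - c_2e^(-3t)cos(4t), x_2(t) = 2c_1e^(-3t)sin(4t) + c_1e^(-3t)cos(4t) + c_2e^(-3t)sin(4t) - 2c_2e^(-3t)cos(4t)

Coefficient matrix A = [[-11, 4], [-20, 5]].
Characteristic polynomial det(A - λI) = λ^2 + 6λ + 25 = 0.
Eigenvalues λ = -3 ± 4i (complex conjugate pair).
For λ=-3+4i: an eigenvector is (0,1) - i(1,2) = (0 - i, 1 - 2i).
A real fundamental pair from Re and Im of e^((-3+4i)t)v: X_1 = e^(-3t)(cos(4t)·(0,1) + sin(4t)·(1,2)), X_2 = e^(-3t)(sin(4t)·(0,1) - cos(4t)·(1,2)).
General solution: c_1X_1 + c_2X_2.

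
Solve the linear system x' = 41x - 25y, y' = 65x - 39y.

Coefficient matrix A = [[41, -25], [65, -39]].
Characteristic polynomial det(A - λI) = λ^2 - 2λ + 26 = 0.
Eigenvalues λ = 1 ± 5i (complex conjugate pair).
For λ=1+5i: an eigenvector is (-2,-3) - i(-1,-2) = (-2 + i, -3 + 2i).
A real fundamental pair from Re and Im of e^((1+5i)t)v: X_1 = e^(t)(cos(5t)·(-2,-3) + sin(5t)·(-1,-2)), X_2 = e^(t)(sin(5t)·(-2,-3) - cos(5t)·(-1,-2)).
General solution: C_1X_1 + C_2X_2.

x(t) = -C_1e^(t)sin(5t) - 2C_1e^(t)cos(5t) - 2C_2e^(t)sin(5t) + C_2e^(t)cos(5t), y(t) = -2C_1e^(t)sin(5t) - 3C_1e^(t)cos(5t) - 3C_2e^(t)sin(5t) + 2C_2e^(t)cos(5t)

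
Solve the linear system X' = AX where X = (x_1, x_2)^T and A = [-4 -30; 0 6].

x_1(t) = 3c_1e^(6t) + c_2e^(-4t), x_2(t) = -c_1e^(6t)

Coefficient matrix A = [[-4, -30], [0, 6]].
Characteristic polynomial det(A - λI) = λ^2 - 2λ - 24 = 0.
Eigenvalues λ = 6, -4.
For λ=6: (A-λI) row 1 is [-10, -30], so an eigenvector is (3, -1).
For λ=-4: (A-λI) row 1 is [0, -30], so an eigenvector is (1, 0).
General solution: c_1e^(6t)(3,-1) + c_2e^(-4t)(1,0).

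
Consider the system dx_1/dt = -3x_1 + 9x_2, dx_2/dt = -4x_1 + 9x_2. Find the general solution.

x_1(t) = 3C_1e^(3t) + 3C_2te^(3t) - 2C_2e^(3t), x_2(t) = 2C_1e^(3t) + 2C_2te^(3t) - C_2e^(3t)

Coefficient matrix A = [[-3, 9], [-4, 9]].
Characteristic polynomial det(A - λI) = λ^2 - 6λ + 9 = 0.
Single eigenvalue λ = 3 with algebraic multiplicity 2.
Eigenvector v = (3,2); generalized eigenvector w with (A-λI)w=v is (-2,-1).
General solution: e^(3t)[C_1·v + C_2·(t·v + w)].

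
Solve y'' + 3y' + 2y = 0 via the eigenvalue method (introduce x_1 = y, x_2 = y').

Let x_1 = y, x_2 = y'. Then x_1' = x_2 and x_2' = -2x_1 - 3x_2.
A = [[0,1],[-2,-3]]; det(A-λI) = λ^2 + 3λ + 2.
Eigenvalues λ = -2, -1 with eigenvectors (1,-2), (1,-1).

y(t) = c_1e^(-2t) + c_2e^(-t)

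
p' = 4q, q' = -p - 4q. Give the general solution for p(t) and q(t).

Coefficient matrix A = [[0, 4], [-1, -4]].
Characteristic polynomial det(A - λI) = λ^2 + 4λ + 4 = 0.
Single eigenvalue λ = -2 with algebraic multiplicity 2.
Eigenvector v = (-2,1); generalized eigenvector w with (A-λI)w=v is (1,-1).
General solution: e^(-2t)[C_1·v + C_2·(t·v + w)].

p(t) = -2C_1e^(-2t) - 2C_2te^(-2t) + C_2e^(-2t), q(t) = C_1e^(-2t) + C_2te^(-2t) - C_2e^(-2t)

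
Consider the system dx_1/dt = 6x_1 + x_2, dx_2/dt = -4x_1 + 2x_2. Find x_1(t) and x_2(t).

x_1(t) = K_1e^(4t) + K_2te^(4t) + 2K_2e^(4t), x_2(t) = -2K_1e^(4t) - 2K_2te^(4t) - 3K_2e^(4t)

Coefficient matrix A = [[6, 1], [-4, 2]].
Characteristic polynomial det(A - λI) = λ^2 - 8λ + 16 = 0.
Single eigenvalue λ = 4 with algebraic multiplicity 2.
Eigenvector v = (1,-2); generalized eigenvector w with (A-λI)w=v is (2,-3).
General solution: e^(4t)[K_1·v + K_2·(t·v + w)].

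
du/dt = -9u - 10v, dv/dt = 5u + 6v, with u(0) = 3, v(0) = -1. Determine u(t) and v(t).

u(t) = -e^(t) + 4e^(-4t), v(t) = e^(t) - 2e^(-4t)

Coefficient matrix A = [[-9, -10], [5, 6]].
Characteristic polynomial det(A - λI) = λ^2 + 3λ - 4 = 0.
Eigenvalues λ = -4, 1.
For λ=-4: (A-λI) row 1 is [-5, -10], so an eigenvector is (2, -1).
For λ=1: (A-λI) row 1 is [-10, -10], so an eigenvector is (1, -1).
General solution: c_1e^(-4t)(2,-1) + c_2e^(t)(1,-1).
Applying u(0)=3, v(0)=-1 gives c_1=2, c_2=-1.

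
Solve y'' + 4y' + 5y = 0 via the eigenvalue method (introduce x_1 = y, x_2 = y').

Let x_1 = y, x_2 = y'. Then x_1' = x_2 and x_2' = -5x_1 - 4x_2.
A = [[0,1],[-5,-4]]; det(A-λI) = λ^2 + 4λ + 5.
Eigenvalues λ = -2 ± i.

y(t) = K_1e^(-2t)cos(t) + K_2e^(-2t)sin(t)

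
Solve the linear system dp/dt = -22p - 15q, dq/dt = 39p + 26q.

p(t) = c_1e^(2t)sin(3t) - 2c_1e^(2t)cos(3t) - 2c_2e^(2t)sin(3t) - c_2e^(2t)cos(3t), q(t) = -2c_1e^(2t)sin(3t) + 3c_1e^(2t)cos(3t) + 3c_2e^(2t)sin(3t) + 2c_2e^(2t)cos(3t)

Coefficient matrix A = [[-22, -15], [39, 26]].
Characteristic polynomial det(A - λI) = λ^2 - 4λ + 13 = 0.
Eigenvalues λ = 2 ± 3i (complex conjugate pair).
For λ=2+3i: an eigenvector is (-2,3) - i(1,-2) = (-2 - i, 3 + 2i).
A real fundamental pair from Re and Im of e^((2+3i)t)v: X_1 = e^(2t)(cos(3t)·(-2,3) + sin(3t)·(1,-2)), X_2 = e^(2t)(sin(3t)·(-2,3) - cos(3t)·(1,-2)).
General solution: c_1X_1 + c_2X_2.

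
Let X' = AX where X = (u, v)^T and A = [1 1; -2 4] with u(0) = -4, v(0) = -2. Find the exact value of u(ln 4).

32

A = [[1,1],[-2,4]]; eigenvalues λ = 2, 3.
Eigenvectors: (-1,-1) for λ=2, (-1,-2) for λ=3.
From the initial condition, c_1 = 6, c_2 = -2.
u(ln 4) = (6)(4^2)(-1) + (-2)(4^3)(-1) = 32.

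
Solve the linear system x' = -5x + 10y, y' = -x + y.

Coefficient matrix A = [[-5, 10], [-1, 1]].
Characteristic polynomial det(A - λI) = λ^2 + 4λ + 5 = 0.
Eigenvalues λ = -2 ± i (complex conjugate pair).
For λ=-2+i: an eigenvector is (-1,0) - i(3,1) = (-1 - 3i, 0 - i).
A real fundamental pair from Re and Im of e^((-2+i)t)v: X_1 = e^(-2t)(cos(t)·(-1,0) + sin(t)·(3,1)), X_2 = e^(-2t)(sin(t)·(-1,0) - cos(t)·(3,1)).
General solution: K_1X_1 + K_2X_2.

x(t) = 3K_1e^(-2t)sin(t) - K_1e^(-2t)cos(t) - K_2e^(-2t)sin(t) - 3K_2e^(-2t)cos(t), y(t) = K_1e^(-2t)sin(t) - K_2e^(-2t)cos(t)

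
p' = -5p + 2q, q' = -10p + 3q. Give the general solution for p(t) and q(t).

p(t) = c_1e^(-t)sin(2t) - c_2e^(-t)cos(2t), q(t) = 2c_1e^(-t)sin(2t) + c_1e^(-t)cos(2t) + c_2e^(-t)sin(2t) - 2c_2e^(-t)cos(2t)

Coefficient matrix A = [[-5, 2], [-10, 3]].
Characteristic polynomial det(A - λI) = λ^2 + 2λ + 5 = 0.
Eigenvalues λ = -1 ± 2i (complex conjugate pair).
For λ=-1+2i: an eigenvector is (0,1) - i(1,2) = (0 - i, 1 - 2i).
A real fundamental pair from Re and Im of e^((-1+2i)t)v: X_1 = e^(-t)(cos(2t)·(0,1) + sin(2t)·(1,2)), X_2 = e^(-t)(sin(2t)·(0,1) - cos(2t)·(1,2)).
General solution: c_1X_1 + c_2X_2.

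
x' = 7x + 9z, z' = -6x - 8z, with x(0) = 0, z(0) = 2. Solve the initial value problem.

Coefficient matrix A = [[7, 9], [-6, -8]].
Characteristic polynomial det(A - λI) = λ^2 + λ - 2 = 0.
Eigenvalues λ = 1, -2.
For λ=1: (A-λI) row 1 is [6, 9], so an eigenvector is (-3, 2).
For λ=-2: (A-λI) row 1 is [9, 9], so an eigenvector is (-1, 1).
General solution: c_1e^(t)(-3,2) + c_2e^(-2t)(-1,1).
Applying x(0)=0, z(0)=2 gives c_1=-2, c_2=6.

x(t) = 6e^(t) - 6e^(-2t), z(t) = -4e^(t) + 6e^(-2t)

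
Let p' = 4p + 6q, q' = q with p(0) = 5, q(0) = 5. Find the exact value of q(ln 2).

10

A = [[4,6],[0,1]]; eigenvalues λ = 1, 4.
Eigenvectors: (-2,1) for λ=1, (1,0) for λ=4.
From the initial condition, c_1 = 5, c_2 = 15.
q(ln 2) = (5)(2^1)(1) + (15)(2^4)(0) = 10.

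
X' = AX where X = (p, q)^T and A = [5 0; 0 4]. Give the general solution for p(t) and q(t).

Coefficient matrix A = [[5, 0], [0, 4]].
Characteristic polynomial det(A - λI) = λ^2 - 9λ + 20 = 0.
Eigenvalues λ = 4, 5.
For λ=4: (A-λI) row 1 is [1, 0], so an eigenvector is (0, -1).
For λ=5: (A-λI) row 2 is [0, -1], so an eigenvector is (1, 0).
General solution: c_1e^(4t)(0,-1) + c_2e^(5t)(1,0).

p(t) = c_2e^(5t), q(t) = -c_1e^(4t)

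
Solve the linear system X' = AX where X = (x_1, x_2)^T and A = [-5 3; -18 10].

x_1(t) = -K_1e^(t) - K_2e^(4t), x_2(t) = -2K_1e^(t) - 3K_2e^(4t)

Coefficient matrix A = [[-5, 3], [-18, 10]].
Characteristic polynomial det(A - λI) = λ^2 - 5λ + 4 = 0.
Eigenvalues λ = 1, 4.
For λ=1: (A-λI) row 1 is [-6, 3], so an eigenvector is (-1, -2).
For λ=4: (A-λI) row 1 is [-9, 3], so an eigenvector is (-1, -3).
General solution: K_1e^(t)(-1,-2) + K_2e^(4t)(-1,-3).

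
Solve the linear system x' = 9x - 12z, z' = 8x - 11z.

x(t) = -3K_1e^(t) - K_2e^(-3t), z(t) = -2K_1e^(t) - K_2e^(-3t)

Coefficient matrix A = [[9, -12], [8, -11]].
Characteristic polynomial det(A - λI) = λ^2 + 2λ - 3 = 0.
Eigenvalues λ = 1, -3.
For λ=1: (A-λI) row 1 is [8, -12], so an eigenvector is (-3, -2).
For λ=-3: (A-λI) row 1 is [12, -12], so an eigenvector is (-1, -1).
General solution: K_1e^(t)(-3,-2) + K_2e^(-3t)(-1,-1).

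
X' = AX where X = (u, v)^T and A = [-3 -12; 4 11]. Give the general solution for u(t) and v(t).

Coefficient matrix A = [[-3, -12], [4, 11]].
Characteristic polynomial det(A - λI) = λ^2 - 8λ + 15 = 0.
Eigenvalues λ = 5, 3.
For λ=5: (A-λI) row 1 is [-8, -12], so an eigenvector is (-3, 2).
For λ=3: (A-λI) row 1 is [-6, -12], so an eigenvector is (2, -1).
General solution: C_1e^(5t)(-3,2) + C_2e^(3t)(2,-1).

u(t) = -3C_1e^(5t) + 2C_2e^(3t), v(t) = 2C_1e^(5t) - C_2e^(3t)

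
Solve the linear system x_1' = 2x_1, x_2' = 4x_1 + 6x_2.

x_1(t) = c_1e^(2t), x_2(t) = -c_1e^(2t) - c_2e^(6t)

Coefficient matrix A = [[2, 0], [4, 6]].
Characteristic polynomial det(A - λI) = λ^2 - 8λ + 12 = 0.
Eigenvalues λ = 2, 6.
For λ=2: (A-λI) row 2 is [4, 4], so an eigenvector is (1, -1).
For λ=6: (A-λI) row 1 is [-4, 0], so an eigenvector is (0, -1).
General solution: c_1e^(2t)(1,-1) + c_2e^(6t)(0,-1).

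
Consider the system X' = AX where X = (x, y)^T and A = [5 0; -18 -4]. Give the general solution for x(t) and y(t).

Coefficient matrix A = [[5, 0], [-18, -4]].
Characteristic polynomial det(A - λI) = λ^2 - λ - 20 = 0.
Eigenvalues λ = 5, -4.
For λ=5: (A-λI) row 2 is [-18, -9], so an eigenvector is (1, -2).
For λ=-4: (A-λI) row 1 is [9, 0], so an eigenvector is (0, 1).
General solution: K_1e^(5t)(1,-2) + K_2e^(-4t)(0,1).

x(t) = K_1e^(5t), y(t) = -2K_1e^(5t) + K_2e^(-4t)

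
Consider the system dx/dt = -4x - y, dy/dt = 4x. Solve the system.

Coefficient matrix A = [[-4, -1], [4, 0]].
Characteristic polynomial det(A - λI) = λ^2 + 4λ + 4 = 0.
Single eigenvalue λ = -2 with algebraic multiplicity 2.
Eigenvector v = (-1,2); generalized eigenvector w with (A-λI)w=v is (1,-1).
General solution: e^(-2t)[c_1·v + c_2·(t·v + w)].

x(t) = -c_1e^(-2t) - c_2te^(-2t) + c_2e^(-2t), y(t) = 2c_1e^(-2t) + 2c_2te^(-2t) - c_2e^(-2t)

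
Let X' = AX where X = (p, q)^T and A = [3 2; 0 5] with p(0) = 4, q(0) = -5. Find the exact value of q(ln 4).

-5120

A = [[3,2],[0,5]]; eigenvalues λ = 5, 3.
Eigenvectors: (1,1) for λ=5, (-1,0) for λ=3.
From the initial condition, c_1 = -5, c_2 = -9.
q(ln 4) = (-5)(4^5)(1) + (-9)(4^3)(0) = -5120.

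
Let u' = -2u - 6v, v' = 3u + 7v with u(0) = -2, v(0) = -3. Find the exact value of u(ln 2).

A = [[-2,-6],[3,7]]; eigenvalues λ = 4, 1.
Eigenvectors: (-1,1) for λ=4, (-2,1) for λ=1.
From the initial condition, c_1 = -8, c_2 = 5.
u(ln 2) = (-8)(2^4)(-1) + (5)(2^1)(-2) = 108.

108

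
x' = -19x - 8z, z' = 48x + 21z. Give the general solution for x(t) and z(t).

x(t) = C_1e^(-3t) + C_2e^(5t), z(t) = -2C_1e^(-3t) - 3C_2e^(5t)

Coefficient matrix A = [[-19, -8], [48, 21]].
Characteristic polynomial det(A - λI) = λ^2 - 2λ - 15 = 0.
Eigenvalues λ = -3, 5.
For λ=-3: (A-λI) row 1 is [-16, -8], so an eigenvector is (1, -2).
For λ=5: (A-λI) row 1 is [-24, -8], so an eigenvector is (1, -3).
General solution: C_1e^(-3t)(1,-2) + C_2e^(5t)(1,-3).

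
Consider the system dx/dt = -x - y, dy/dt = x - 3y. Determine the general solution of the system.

Coefficient matrix A = [[-1, -1], [1, -3]].
Characteristic polynomial det(A - λI) = λ^2 + 4λ + 4 = 0.
Single eigenvalue λ = -2 with algebraic multiplicity 2.
Eigenvector v = (1,1); generalized eigenvector w with (A-λI)w=v is (-1,-2).
General solution: e^(-2t)[K_1·v + K_2·(t·v + w)].

x(t) = K_1e^(-2t) + K_2te^(-2t) - K_2e^(-2t), y(t) = K_1e^(-2t) + K_2te^(-2t) - 2K_2e^(-2t)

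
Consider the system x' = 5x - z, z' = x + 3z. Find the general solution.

x(t) = C_1e^(4t) + C_2te^(4t) + 2C_2e^(4t), z(t) = C_1e^(4t) + C_2te^(4t) + C_2e^(4t)

Coefficient matrix A = [[5, -1], [1, 3]].
Characteristic polynomial det(A - λI) = λ^2 - 8λ + 16 = 0.
Single eigenvalue λ = 4 with algebraic multiplicity 2.
Eigenvector v = (1,1); generalized eigenvector w with (A-λI)w=v is (2,1).
General solution: e^(4t)[C_1·v + C_2·(t·v + w)].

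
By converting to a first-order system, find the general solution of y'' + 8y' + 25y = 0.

y(t) = K_1e^(-4t)cos(3t) + K_2e^(-4t)sin(3t)

Let x_1 = y, x_2 = y'. Then x_1' = x_2 and x_2' = -25x_1 - 8x_2.
A = [[0,1],[-25,-8]]; det(A-λI) = λ^2 + 8λ + 25.
Eigenvalues λ = -4 ± 3i.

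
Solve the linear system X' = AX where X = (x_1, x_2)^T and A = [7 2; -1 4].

x_1(t) = -2K_1e^(6t) - K_2e^(5t), x_2(t) = K_1e^(6t) + K_2e^(5t)

Coefficient matrix A = [[7, 2], [-1, 4]].
Characteristic polynomial det(A - λI) = λ^2 - 11λ + 30 = 0.
Eigenvalues λ = 6, 5.
For λ=6: (A-λI) row 1 is [1, 2], so an eigenvector is (-2, 1).
For λ=5: (A-λI) row 1 is [2, 2], so an eigenvector is (-1, 1).
General solution: K_1e^(6t)(-2,1) + K_2e^(5t)(-1,1).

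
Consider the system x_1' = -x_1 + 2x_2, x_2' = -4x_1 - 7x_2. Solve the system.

Coefficient matrix A = [[-1, 2], [-4, -7]].
Characteristic polynomial det(A - λI) = λ^2 + 8λ + 15 = 0.
Eigenvalues λ = -3, -5.
For λ=-3: (A-λI) row 1 is [2, 2], so an eigenvector is (1, -1).
For λ=-5: (A-λI) row 1 is [4, 2], so an eigenvector is (-1, 2).
General solution: c_1e^(-3t)(1,-1) + c_2e^(-5t)(-1,2).

x_1(t) = c_1e^(-3t) - c_2e^(-5t), x_2(t) = -c_1e^(-3t) + 2c_2e^(-5t)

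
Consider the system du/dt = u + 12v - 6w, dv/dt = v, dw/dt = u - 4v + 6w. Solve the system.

Coefficient matrix A = [[1, 12, -6], [0, 1, 0], [1, -4, 6]].
det(A - λI) = 0 gives eigenvalues λ = 3, 1, 4.
For λ=3: eigenvector (3,0,-1).
For λ=1: eigenvector (-6,1,2).
For λ=4: eigenvector (-2,0,1).
General solution: c_1e^(3t)(3,0,-1) + c_2e^(t)(-6,1,2) + c_3e^(4t)(-2,0,1).

u(t) = 3c_1e^(3t) - 6c_2e^(t) - 2c_3e^(4t), v(t) = c_2e^(t), w(t) = -c_1e^(3t) + 2c_2e^(t) + c_3e^(4t)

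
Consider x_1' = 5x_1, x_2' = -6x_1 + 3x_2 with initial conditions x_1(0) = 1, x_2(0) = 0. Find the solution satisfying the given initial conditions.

Coefficient matrix A = [[5, 0], [-6, 3]].
Characteristic polynomial det(A - λI) = λ^2 - 8λ + 15 = 0.
Eigenvalues λ = 3, 5.
For λ=3: (A-λI) row 1 is [2, 0], so an eigenvector is (0, 1).
For λ=5: (A-λI) row 2 is [-6, -2], so an eigenvector is (1, -3).
General solution: C_1e^(3t)(0,1) + C_2e^(5t)(1,-3).
Applying x_1(0)=1, x_2(0)=0 gives C_1=3, C_2=1.

x_1(t) = e^(5t), x_2(t) = -3e^(5t) + 3e^(3t)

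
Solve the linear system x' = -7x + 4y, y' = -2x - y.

Coefficient matrix A = [[-7, 4], [-2, -1]].
Characteristic polynomial det(A - λI) = λ^2 + 8λ + 15 = 0.
Eigenvalues λ = -5, -3.
For λ=-5: (A-λI) row 1 is [-2, 4], so an eigenvector is (2, 1).
For λ=-3: (A-λI) row 1 is [-4, 4], so an eigenvector is (1, 1).
General solution: C_1e^(-5t)(2,1) + C_2e^(-3t)(1,1).

x(t) = 2C_1e^(-5t) + C_2e^(-3t), y(t) = C_1e^(-5t) + C_2e^(-3t)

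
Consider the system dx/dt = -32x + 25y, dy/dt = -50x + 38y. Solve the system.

Coefficient matrix A = [[-32, 25], [-50, 38]].
Characteristic polynomial det(A - λI) = λ^2 - 6λ + 34 = 0.
Eigenvalues λ = 3 ± 5i (complex conjugate pair).
For λ=3+5i: an eigenvector is (-1,-1) - i(2,3) = (-1 - 2i, -1 - 3i).
A real fundamental pair from Re and Im of e^((3+5i)t)v: X_1 = e^(3t)(cos(5t)·(-1,-1) + sin(5t)·(2,3)), X_2 = e^(3t)(sin(5t)·(-1,-1) - cos(5t)·(2,3)).
General solution: C_1X_1 + C_2X_2.

x(t) = 2C_1e^(3t)sin(5t) - C_1e^(3t)cos(5t) - C_2e^(3t)sin(5t) - 2C_2e^(3t)cos(5t), y(t) = 3C_1e^(3t)sin(5t) - C_1e^(3t)cos(5t) - C_2e^(3t)sin(5t) - 3C_2e^(3t)cos(5t)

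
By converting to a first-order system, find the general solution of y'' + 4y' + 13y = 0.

Let x_1 = y, x_2 = y'. Then x_1' = x_2 and x_2' = -13x_1 - 4x_2.
A = [[0,1],[-13,-4]]; det(A-λI) = λ^2 + 4λ + 13.
Eigenvalues λ = -2 ± 3i.

y(t) = C_1e^(-2t)cos(3t) + C_2e^(-2t)sin(3t)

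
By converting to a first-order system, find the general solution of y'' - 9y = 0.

y(t) = c_1e^(-3t) + c_2e^(3t)

Let x_1 = y, x_2 = y'. Then x_1' = x_2 and x_2' = 9x_1.
A = [[0,1],[9,0]]; det(A-λI) = λ^2 - 9.
Eigenvalues λ = -3, 3 with eigenvectors (1,-3), (1,3).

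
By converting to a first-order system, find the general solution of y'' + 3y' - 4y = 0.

y(t) = c_1e^(t) + c_2e^(-4t)

Let x_1 = y, x_2 = y'. Then x_1' = x_2 and x_2' = 4x_1 - 3x_2.
A = [[0,1],[4,-3]]; det(A-λI) = λ^2 + 3λ - 4.
Eigenvalues λ = 1, -4 with eigenvectors (1,1), (1,-4).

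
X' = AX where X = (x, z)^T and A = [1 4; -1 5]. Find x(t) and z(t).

x(t) = -2K_1e^(3t) - 2K_2te^(3t) - K_2e^(3t), z(t) = -K_1e^(3t) - K_2te^(3t) - K_2e^(3t)

Coefficient matrix A = [[1, 4], [-1, 5]].
Characteristic polynomial det(A - λI) = λ^2 - 6λ + 9 = 0.
Single eigenvalue λ = 3 with algebraic multiplicity 2.
Eigenvector v = (-2,-1); generalized eigenvector w with (A-λI)w=v is (-1,-1).
General solution: e^(3t)[K_1·v + K_2·(t·v + w)].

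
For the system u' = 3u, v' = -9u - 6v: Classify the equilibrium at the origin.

saddle

A = [[3,0],[-9,-6]]; det(A-λI) = λ^2 + 3λ - 18.
λ = -6, 3: opposite signs.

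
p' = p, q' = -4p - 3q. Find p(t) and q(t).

Coefficient matrix A = [[1, 0], [-4, -3]].
Characteristic polynomial det(A - λI) = λ^2 + 2λ - 3 = 0.
Eigenvalues λ = -3, 1.
For λ=-3: (A-λI) row 1 is [4, 0], so an eigenvector is (0, 1).
For λ=1: (A-λI) row 2 is [-4, -4], so an eigenvector is (-1, 1).
General solution: K_1e^(-3t)(0,1) + K_2e^(t)(-1,1).

p(t) = -K_2e^(t), q(t) = K_1e^(-3t) + K_2e^(t)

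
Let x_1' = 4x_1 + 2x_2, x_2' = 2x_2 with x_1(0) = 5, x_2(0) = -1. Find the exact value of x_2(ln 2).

A = [[4,2],[0,2]]; eigenvalues λ = 2, 4.
Eigenvectors: (-1,1) for λ=2, (1,0) for λ=4.
From the initial condition, c_1 = -1, c_2 = 4.
x_2(ln 2) = (-1)(2^2)(1) + (4)(2^4)(0) = -4.

-4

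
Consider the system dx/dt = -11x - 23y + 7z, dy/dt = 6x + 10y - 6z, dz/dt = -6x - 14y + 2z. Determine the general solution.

x(t) = K_1e^(-4t) - 2K_2e^(4t) + 5K_3e^(t), y(t) = K_2e^(4t) - 2K_3e^(t), z(t) = K_1e^(-4t) - K_2e^(4t) + 2K_3e^(t)

Coefficient matrix A = [[-11, -23, 7], [6, 10, -6], [-6, -14, 2]].
det(A - λI) = 0 gives eigenvalues λ = -4, 4, 1.
For λ=-4: eigenvector (1,0,1).
For λ=4: eigenvector (-2,1,-1).
For λ=1: eigenvector (5,-2,2).
General solution: K_1e^(-4t)(1,0,1) + K_2e^(4t)(-2,1,-1) + K_3e^(t)(5,-2,2).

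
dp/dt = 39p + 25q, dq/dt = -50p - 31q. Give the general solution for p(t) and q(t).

p(t) = 2K_1e^(4t)sin(5t) + K_1e^(4t)cos(5t) + K_2e^(4t)sin(5t) - 2K_2e^(4t)cos(5t), q(t) = -3K_1e^(4t)sin(5t) - K_1e^(4t)cos(5t) - K_2e^(4t)sin(5t) + 3K_2e^(4t)cos(5t)

Coefficient matrix A = [[39, 25], [-50, -31]].
Characteristic polynomial det(A - λI) = λ^2 - 8λ + 41 = 0.
Eigenvalues λ = 4 ± 5i (complex conjugate pair).
For λ=4+5i: an eigenvector is (1,-1) - i(2,-3) = (1 - 2i, -1 + 3i).
A real fundamental pair from Re and Im of e^((4+5i)t)v: X_1 = e^(4t)(cos(5t)·(1,-1) + sin(5t)·(2,-3)), X_2 = e^(4t)(sin(5t)·(1,-1) - cos(5t)·(2,-3)).
General solution: K_1X_1 + K_2X_2.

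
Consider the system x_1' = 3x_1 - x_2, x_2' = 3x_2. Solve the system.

Coefficient matrix A = [[3, -1], [0, 3]].
Characteristic polynomial det(A - λI) = λ^2 - 6λ + 9 = 0.
Single eigenvalue λ = 3 with algebraic multiplicity 2.
Eigenvector v = (-1,0); generalized eigenvector w with (A-λI)w=v is (2,1).
General solution: e^(3t)[K_1·v + K_2·(t·v + w)].

x_1(t) = -K_1e^(3t) - K_2te^(3t) + 2K_2e^(3t), x_2(t) = K_2e^(3t)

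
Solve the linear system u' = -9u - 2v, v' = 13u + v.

Coefficient matrix A = [[-9, -2], [13, 1]].
Characteristic polynomial det(A - λI) = λ^2 + 8λ + 17 = 0.
Eigenvalues λ = -4 ± i (complex conjugate pair).
For λ=-4+i: an eigenvector is (1,-3) - i(1,-2) = (1 - i, -3 + 2i).
A real fundamental pair from Re and Im of e^((-4+i)t)v: X_1 = e^(-4t)(cos(t)·(1,-3) + sin(t)·(1,-2)), X_2 = e^(-4t)(sin(t)·(1,-3) - cos(t)·(1,-2)).
General solution: K_1X_1 + K_2X_2.

u(t) = K_1e^(-4t)sin(t) + K_1e^(-4t)cos(t) + K_2e^(-4t)sin(t) - K_2e^(-4t)cos(t), v(t) = -2K_1e^(-4t)sin(t) - 3K_1e^(-4t)cos(t) - 3K_2e^(-4t)sin(t) + 2K_2e^(-4t)cos(t)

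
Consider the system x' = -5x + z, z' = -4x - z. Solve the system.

Coefficient matrix A = [[-5, 1], [-4, -1]].
Characteristic polynomial det(A - λI) = λ^2 + 6λ + 9 = 0.
Single eigenvalue λ = -3 with algebraic multiplicity 2.
Eigenvector v = (1,2); generalized eigenvector w with (A-λI)w=v is (0,1).
General solution: e^(-3t)[K_1·v + K_2·(t·v + w)].

x(t) = K_1e^(-3t) + K_2te^(-3t), z(t) = 2K_1e^(-3t) + 2K_2te^(-3t) + K_2e^(-3t)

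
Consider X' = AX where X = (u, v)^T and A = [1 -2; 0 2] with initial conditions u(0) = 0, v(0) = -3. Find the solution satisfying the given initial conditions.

Coefficient matrix A = [[1, -2], [0, 2]].
Characteristic polynomial det(A - λI) = λ^2 - 3λ + 2 = 0.
Eigenvalues λ = 2, 1.
For λ=2: (A-λI) row 1 is [-1, -2], so an eigenvector is (2, -1).
For λ=1: (A-λI) row 1 is [0, -2], so an eigenvector is (1, 0).
General solution: c_1e^(2t)(2,-1) + c_2e^(t)(1,0).
Applying u(0)=0, v(0)=-3 gives c_1=3, c_2=-6.

u(t) = 6e^(2t) - 6e^(t), v(t) = -3e^(2t)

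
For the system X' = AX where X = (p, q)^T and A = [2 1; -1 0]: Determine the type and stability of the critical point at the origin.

A = [[2,1],[-1,0]]; det(A-λI) = λ^2 - 2λ + 1.
repeated λ = 1 with a single eigenvector.

unstable improper node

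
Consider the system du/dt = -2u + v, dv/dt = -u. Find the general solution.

Coefficient matrix A = [[-2, 1], [-1, 0]].
Characteristic polynomial det(A - λI) = λ^2 + 2λ + 1 = 0.
Single eigenvalue λ = -1 with algebraic multiplicity 2.
Eigenvector v = (1,1); generalized eigenvector w with (A-λI)w=v is (1,2).
General solution: e^(-t)[K_1·v + K_2·(t·v + w)].

u(t) = K_1e^(-t) + K_2te^(-t) + K_2e^(-t), v(t) = K_1e^(-t) + K_2te^(-t) + 2K_2e^(-t)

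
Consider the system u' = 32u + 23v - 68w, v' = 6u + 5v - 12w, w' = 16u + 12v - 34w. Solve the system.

Coefficient matrix A = [[32, 23, -68], [6, 5, -12], [16, 12, -34]].
det(A - λI) = 0 gives eigenvalues λ = 2, -2, 3.
For λ=2: eigenvector (3,2,2).
For λ=-2: eigenvector (2,0,1).
For λ=3: eigenvector (-7,-3,-4).
General solution: c_1e^(2t)(3,2,2) + c_2e^(-2t)(2,0,1) + c_3e^(3t)(-7,-3,-4).

u(t) = 3c_1e^(2t) + 2c_2e^(-2t) - 7c_3e^(3t), v(t) = 2c_1e^(2t) - 3c_3e^(3t), w(t) = 2c_1e^(2t) + c_2e^(-2t) - 4c_3e^(3t)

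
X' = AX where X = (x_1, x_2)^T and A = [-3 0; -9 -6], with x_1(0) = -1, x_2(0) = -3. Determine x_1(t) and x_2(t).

x_1(t) = -e^(-3t), x_2(t) = 3e^(-3t) - 6e^(-6t)

Coefficient matrix A = [[-3, 0], [-9, -6]].
Characteristic polynomial det(A - λI) = λ^2 + 9λ + 18 = 0.
Eigenvalues λ = -6, -3.
For λ=-6: (A-λI) row 1 is [3, 0], so an eigenvector is (0, -1).
For λ=-3: (A-λI) row 2 is [-9, -3], so an eigenvector is (1, -3).
General solution: C_1e^(-6t)(0,-1) + C_2e^(-3t)(1,-3).
Applying x_1(0)=-1, x_2(0)=-3 gives C_1=6, C_2=-1.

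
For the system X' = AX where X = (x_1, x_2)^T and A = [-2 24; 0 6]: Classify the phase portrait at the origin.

saddle

A = [[-2,24],[0,6]]; det(A-λI) = λ^2 - 4λ - 12.
λ = -2, 6: opposite signs.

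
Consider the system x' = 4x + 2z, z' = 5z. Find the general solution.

Coefficient matrix A = [[4, 2], [0, 5]].
Characteristic polynomial det(A - λI) = λ^2 - 9λ + 20 = 0.
Eigenvalues λ = 4, 5.
For λ=4: (A-λI) row 1 is [0, 2], so an eigenvector is (-1, 0).
For λ=5: (A-λI) row 1 is [-1, 2], so an eigenvector is (-2, -1).
General solution: c_1e^(4t)(-1,0) + c_2e^(5t)(-2,-1).

x(t) = -c_1e^(4t) - 2c_2e^(5t), z(t) = -c_2e^(5t)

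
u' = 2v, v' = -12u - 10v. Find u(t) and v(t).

Coefficient matrix A = [[0, 2], [-12, -10]].
Characteristic polynomial det(A - λI) = λ^2 + 10λ + 24 = 0.
Eigenvalues λ = -6, -4.
For λ=-6: (A-λI) row 1 is [6, 2], so an eigenvector is (1, -3).
For λ=-4: (A-λI) row 1 is [4, 2], so an eigenvector is (-1, 2).
General solution: C_1e^(-6t)(1,-3) + C_2e^(-4t)(-1,2).

u(t) = C_1e^(-6t) - C_2e^(-4t), v(t) = -3C_1e^(-6t) + 2C_2e^(-4t)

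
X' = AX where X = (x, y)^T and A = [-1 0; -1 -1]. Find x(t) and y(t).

Coefficient matrix A = [[-1, 0], [-1, -1]].
Characteristic polynomial det(A - λI) = λ^2 + 2λ + 1 = 0.
Single eigenvalue λ = -1 with algebraic multiplicity 2.
Eigenvector v = (0,1); generalized eigenvector w with (A-λI)w=v is (-1,3).
General solution: e^(-t)[c_1·v + c_2·(t·v + w)].

x(t) = -c_2e^(-t), y(t) = c_1e^(-t) + c_2te^(-t) + 3c_2e^(-t)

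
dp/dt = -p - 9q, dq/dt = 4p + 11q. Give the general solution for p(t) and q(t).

p(t) = 3K_1e^(5t) + 3K_2te^(5t) + K_2e^(5t), q(t) = -2K_1e^(5t) - 2K_2te^(5t) - K_2e^(5t)

Coefficient matrix A = [[-1, -9], [4, 11]].
Characteristic polynomial det(A - λI) = λ^2 - 10λ + 25 = 0.
Single eigenvalue λ = 5 with algebraic multiplicity 2.
Eigenvector v = (3,-2); generalized eigenvector w with (A-λI)w=v is (1,-1).
General solution: e^(5t)[K_1·v + K_2·(t·v + w)].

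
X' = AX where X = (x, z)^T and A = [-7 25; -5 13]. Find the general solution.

Coefficient matrix A = [[-7, 25], [-5, 13]].
Characteristic polynomial det(A - λI) = λ^2 - 6λ + 34 = 0.
Eigenvalues λ = 3 ± 5i (complex conjugate pair).
For λ=3+5i: an eigenvector is (-2,-1) - i(-1,0) = (-2 + i, -1).
A real fundamental pair from Re and Im of e^((3+5i)t)v: X_1 = e^(3t)(cos(5t)·(-2,-1) + sin(5t)·(-1,0)), X_2 = e^(3t)(sin(5t)·(-2,-1) - cos(5t)·(-1,0)).
General solution: K_1X_1 + K_2X_2.

x(t) = -K_1e^(3t)sin(5t) - 2K_1e^(3t)cos(5t) - 2K_2e^(3t)sin(5t) + K_2e^(3t)cos(5t), z(t) = -K_1e^(3t)cos(5t) - K_2e^(3t)sin(5t)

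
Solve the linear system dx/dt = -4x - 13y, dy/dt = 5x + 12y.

Coefficient matrix A = [[-4, -13], [5, 12]].
Characteristic polynomial det(A - λI) = λ^2 - 8λ + 17 = 0.
Eigenvalues λ = 4 ± i (complex conjugate pair).
For λ=4+i: an eigenvector is (3,-2) - i(2,-1) = (3 - 2i, -2 + i).
A real fundamental pair from Re and Im of e^((4+i)t)v: X_1 = e^(4t)(cos(t)·(3,-2) + sin(t)·(2,-1)), X_2 = e^(4t)(sin(t)·(3,-2) - cos(t)·(2,-1)).
General solution: c_1X_1 + c_2X_2.

x(t) = 2c_1e^(4t)sin(t) + 3c_1e^(4t)cos(t) + 3c_2e^(4t)sin(t) - 2c_2e^(4t)cos(t), y(t) = -c_1e^(4t)sin(t) - 2c_1e^(4t)cos(t) - 2c_2e^(4t)sin(t) + c_2e^(4t)cos(t)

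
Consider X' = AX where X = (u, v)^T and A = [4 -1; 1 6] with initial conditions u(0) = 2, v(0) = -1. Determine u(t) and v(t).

Coefficient matrix A = [[4, -1], [1, 6]].
Characteristic polynomial det(A - λI) = λ^2 - 10λ + 25 = 0.
Single eigenvalue λ = 5 with algebraic multiplicity 2.
Eigenvector v = (-1,1); generalized eigenvector w with (A-λI)w=v is (-2,3).
General solution: e^(5t)[c_1·v + c_2·(t·v + w)].
Applying u(0)=2, v(0)=-1 gives c_1=-4, c_2=1.

u(t) = -te^(5t) + 2e^(5t), v(t) = te^(5t) - e^(5t)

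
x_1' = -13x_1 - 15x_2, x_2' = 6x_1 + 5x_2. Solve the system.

x_1(t) = 2c_1e^(-4t)sin(3t) + c_1e^(-4t)cos(3t) + c_2e^(-4t)sin(3t) - 2c_2e^(-4t)cos(3t), x_2(t) = -c_1e^(-4t)sin(3t) - c_1e^(-4t)cos(3t) - c_2e^(-4t)sin(3t) + c_2e^(-4t)cos(3t)

Coefficient matrix A = [[-13, -15], [6, 5]].
Characteristic polynomial det(A - λI) = λ^2 + 8λ + 25 = 0.
Eigenvalues λ = -4 ± 3i (complex conjugate pair).
For λ=-4+3i: an eigenvector is (1,-1) - i(2,-1) = (1 - 2i, -1 + i).
A real fundamental pair from Re and Im of e^((-4+3i)t)v: X_1 = e^(-4t)(cos(3t)·(1,-1) + sin(3t)·(2,-1)), X_2 = e^(-4t)(sin(3t)·(1,-1) - cos(3t)·(2,-1)).
General solution: c_1X_1 + c_2X_2.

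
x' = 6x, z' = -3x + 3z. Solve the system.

x(t) = c_1e^(6t), z(t) = -c_1e^(6t) - c_2e^(3t)

Coefficient matrix A = [[6, 0], [-3, 3]].
Characteristic polynomial det(A - λI) = λ^2 - 9λ + 18 = 0.
Eigenvalues λ = 6, 3.
For λ=6: (A-λI) row 2 is [-3, -3], so an eigenvector is (1, -1).
For λ=3: (A-λI) row 1 is [3, 0], so an eigenvector is (0, -1).
General solution: c_1e^(6t)(1,-1) + c_2e^(3t)(0,-1).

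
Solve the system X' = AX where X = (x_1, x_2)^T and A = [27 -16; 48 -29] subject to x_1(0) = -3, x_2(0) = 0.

Coefficient matrix A = [[27, -16], [48, -29]].
Characteristic polynomial det(A - λI) = λ^2 + 2λ - 15 = 0.
Eigenvalues λ = -5, 3.
For λ=-5: (A-λI) row 1 is [32, -16], so an eigenvector is (-1, -2).
For λ=3: (A-λI) row 1 is [24, -16], so an eigenvector is (2, 3).
General solution: C_1e^(-5t)(-1,-2) + C_2e^(3t)(2,3).
Applying x_1(0)=-3, x_2(0)=0 gives C_1=-9, C_2=-6.

x_1(t) = -12e^(3t) + 9e^(-5t), x_2(t) = -18e^(3t) + 18e^(-5t)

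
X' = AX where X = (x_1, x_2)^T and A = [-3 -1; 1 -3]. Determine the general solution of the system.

Coefficient matrix A = [[-3, -1], [1, -3]].
Characteristic polynomial det(A - λI) = λ^2 + 6λ + 10 = 0.
Eigenvalues λ = -3 ± i (complex conjugate pair).
For λ=-3+i: an eigenvector is (0,1) - i(-1,0) = (0 + i, 1).
A real fundamental pair from Re and Im of e^((-3+i)t)v: X_1 = e^(-3t)(cos(t)·(0,1) + sin(t)·(-1,0)), X_2 = e^(-3t)(sin(t)·(0,1) - cos(t)·(-1,0)).
General solution: c_1X_1 + c_2X_2.

x_1(t) = -c_1e^(-3t)sin(t) + c_2e^(-3t)cos(t), x_2(t) = c_1e^(-3t)cos(t) + c_2e^(-3t)sin(t)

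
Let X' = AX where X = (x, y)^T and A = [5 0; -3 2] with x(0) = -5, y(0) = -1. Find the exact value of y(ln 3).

1161

A = [[5,0],[-3,2]]; eigenvalues λ = 2, 5.
Eigenvectors: (0,1) for λ=2, (-1,1) for λ=5.
From the initial condition, c_1 = -6, c_2 = 5.
y(ln 3) = (-6)(3^2)(1) + (5)(3^5)(1) = 1161.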